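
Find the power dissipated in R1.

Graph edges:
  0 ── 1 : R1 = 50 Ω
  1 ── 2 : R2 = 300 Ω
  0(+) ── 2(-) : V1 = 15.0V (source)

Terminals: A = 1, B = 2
Nodal analysis, taking node 2 as the 0 V reference.
Source V1 fixes V_0 = 15 V.
KCL at each unknown node (sum of currents leaving = 0; resistances in Ω):
  Node 1: (V_1 - 15)/50 + (V_1 - 0)/300 = 0
Collecting terms: 0.02333 × V_1 = 0.3  =>  V_1 = 12.86 V
I_R1 = (V_0 - V_1)/R1 = (15 - 12.86)/50 = 0.04286 A
P_R1 = I_R1² × R1 = (0.04286)² × 50 = 0.09184 W

Final answer: 0.09184 W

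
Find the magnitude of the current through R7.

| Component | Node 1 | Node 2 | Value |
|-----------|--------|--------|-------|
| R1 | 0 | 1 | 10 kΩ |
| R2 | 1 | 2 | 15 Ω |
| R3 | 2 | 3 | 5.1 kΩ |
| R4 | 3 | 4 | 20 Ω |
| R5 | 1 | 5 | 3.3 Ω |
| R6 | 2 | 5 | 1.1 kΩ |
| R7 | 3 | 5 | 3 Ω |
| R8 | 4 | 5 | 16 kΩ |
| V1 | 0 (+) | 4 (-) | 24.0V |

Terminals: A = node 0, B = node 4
Nodal analysis, taking node 4 as the 0 V reference.
Source V1 fixes V_0 = 24 V.
KCL at each unknown node (sum of currents leaving = 0; resistances in Ω):
  Node 1: (V_1 - 24)/10000 + (V_1 - V_2)/15 + (V_1 - V_5)/3.3 = 0
  Node 2: (V_2 - V_1)/15 + (V_2 - V_3)/5100 + (V_2 - V_5)/1100 = 0
  Node 3: (V_3 - V_2)/5100 + (V_3 - 0)/20 + (V_3 - V_5)/3 = 0
  Node 5: (V_5 - V_1)/3.3 + (V_5 - V_2)/1100 + (V_5 - V_3)/3 + (V_5 - 0)/16000 = 0
Collecting terms (coefficients in siemens):
  0.3698·V_1 - 0.06667·V_2 - 0.303·V_5 = 0.0024
  0.06777·V_2 - 0.06667·V_1 - 0.0001961·V_3 - 0.0009091·V_5 = 0
  0.3835·V_3 - 0.0001961·V_2 - 0.3333·V_5 = 0
  0.6373·V_5 - 0.303·V_1 - 0.0009091·V_2 - 0.3333·V_3 = 0
Solving these 4 simultaneous equations (Gaussian elimination) gives:
  V_1 = 0.06283 V, V_2 = 0.06269 V, V_3 = 0.04781 V, V_5 = 0.05497 V
I_R7 = (V_3 - V_5)/R7 = (0.04781 - 0.05497)/3 = -0.002387 A
|I_R7| = 0.002387 A

Final answer: |I_R7| = 0.002387 A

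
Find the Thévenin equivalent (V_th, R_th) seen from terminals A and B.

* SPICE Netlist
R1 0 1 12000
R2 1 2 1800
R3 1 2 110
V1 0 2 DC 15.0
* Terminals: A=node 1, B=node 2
Step 1 — V_th is the open-circuit voltage V_A - V_B (nothing connected across the terminals).
Nodal analysis, taking node 2 as the 0 V reference.
Source V1 fixes V_0 = 15 V.
KCL at each unknown node (sum of currents leaving = 0; resistances in Ω):
  Node 1: (V_1 - 15)/12000 + (V_1 - 0)/1800 + (V_1 - 0)/110 = 0
Collecting terms: 0.00973 × V_1 = 0.00125  =>  V_1 = 0.1285 V
V_th = V_1 - V_2 = 0.1285 - 0 = 0.1285 V
Step 2 — R_th: zero the source — replace V1 by a short circuit (node 2 merges into node 0) — and find the resistance seen between A (node 1) and B (node 0).
Reduce the network between node 1 (A) and node 0 (B) by series/parallel combination:
  Rp1 = R1 ‖ R2 ‖ R3 (parallel, all between nodes 0 and 1) = 1/(1/12000 + 1/1800 + 1/110) = 102.8 Ω
R_th = 102.8 Ω

Final answer: V_th = 0.1285 V, R_th = 102.8 Ω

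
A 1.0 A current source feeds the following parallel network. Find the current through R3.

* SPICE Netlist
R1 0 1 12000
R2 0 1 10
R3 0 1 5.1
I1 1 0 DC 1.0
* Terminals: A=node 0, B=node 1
All resistors sit directly between nodes 0 and 1, so they are in parallel and share one voltage V; the full source current 1 A splits among them.
1/R_par = 1/12000 + 1/10 + 1/5.1 = 0.2962 S  =>  R_par = 3.377 Ω
V = I × R_par = 1 × 3.377 = 3.377 V
I_R3 = V/R3 = 3.377/5.1 = 0.6621 A

Final answer: 0.6621 A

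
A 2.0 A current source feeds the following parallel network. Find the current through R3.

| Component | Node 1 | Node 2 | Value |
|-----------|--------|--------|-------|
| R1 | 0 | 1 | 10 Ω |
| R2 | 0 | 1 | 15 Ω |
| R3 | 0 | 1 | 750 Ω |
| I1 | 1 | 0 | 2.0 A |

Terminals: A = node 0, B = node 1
All resistors sit directly between nodes 0 and 1, so they are in parallel and share one voltage V; the full source current 2 A splits among them.
1/R_par = 1/10 + 1/15 + 1/750 = 0.168 S  =>  R_par = 5.952 Ω
V = I × R_par = 2 × 5.952 = 11.9 V
I_R3 = V/R3 = 11.9/750 = 0.01587 A

Final answer: 0.01587 A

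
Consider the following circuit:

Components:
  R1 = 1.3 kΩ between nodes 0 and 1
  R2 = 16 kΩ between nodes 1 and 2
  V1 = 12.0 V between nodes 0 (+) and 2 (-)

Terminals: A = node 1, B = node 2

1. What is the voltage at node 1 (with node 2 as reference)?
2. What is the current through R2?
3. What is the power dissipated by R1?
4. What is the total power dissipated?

Nodal analysis, taking node 2 as the 0 V reference.
Source V1 fixes V_0 = 12 V.
KCL at each unknown node (sum of currents leaving = 0; resistances in Ω):
  Node 1: (V_1 - 12)/1300 + (V_1 - 0)/16000 = 0
Collecting terms: 0.0008317 × V_1 = 0.009231  =>  V_1 = 11.1 V
Part 1:
  Read off the nodal solution: V_1 = 11.1 V
Part 2:
  I_R2 = (V_1 - V_2)/R2 = (11.1 - 0)/16000 = 0.0006936 A
  Magnitude: I_R2 = 0.0006936 A
Part 3:
  I_R1 = (V_0 - V_1)/R1 = (12 - 11.1)/1300 = 0.0006936 A
  P_R1 = I_R1² × R1 = (0.0006936)² × 1300 = 0.0006255 W
Part 4:
  Power in each resistor, P = (ΔV)²/R:
    P_R1 = (12 - 11.1)²/1300 = 0.0006255 W
    P_R2 = (11.1 - 0)²/16000 = 0.007698 W
  P_total = P_R1 + P_R2 = 0.008324 W

Final answers:
1. V_1 = 11.1 V
2. I_R2 = 0.0006936 A
3. P_R1 = 0.0006255 W
4. P_total = 0.008324 W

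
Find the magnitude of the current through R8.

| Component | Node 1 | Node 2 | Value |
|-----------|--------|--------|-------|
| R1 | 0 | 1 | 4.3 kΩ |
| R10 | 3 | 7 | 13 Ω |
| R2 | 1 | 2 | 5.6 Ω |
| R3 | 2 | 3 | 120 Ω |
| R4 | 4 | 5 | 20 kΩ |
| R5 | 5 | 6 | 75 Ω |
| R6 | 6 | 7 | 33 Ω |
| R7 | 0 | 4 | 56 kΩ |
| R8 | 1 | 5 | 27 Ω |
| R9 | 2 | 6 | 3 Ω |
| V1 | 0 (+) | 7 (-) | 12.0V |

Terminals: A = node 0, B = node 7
Nodal analysis, taking node 7 as the 0 V reference.
Source V1 fixes V_0 = 12 V.
KCL at each unknown node (sum of currents leaving = 0; resistances in Ω):
  Node 1: (V_1 - 12)/4300 + (V_1 - V_2)/5.6 + (V_1 - V_5)/27 = 0
  Node 2: (V_2 - V_1)/5.6 + (V_2 - V_3)/120 + (V_2 - V_6)/3 = 0
  Node 3: (V_3 - V_2)/120 + (V_3 - 0)/13 = 0
  Node 4: (V_4 - V_5)/20000 + (V_4 - 12)/56000 = 0
  Node 5: (V_5 - V_4)/20000 + (V_5 - V_6)/75 + (V_5 - V_1)/27 = 0
  Node 6: (V_6 - V_5)/75 + (V_6 - 0)/33 + (V_6 - V_2)/3 = 0
Collecting terms (coefficients in siemens):
  0.2158·V_1 - 0.1786·V_2 - 0.03704·V_5 = 0.002791
  0.5202·V_2 - 0.1786·V_1 - 0.008333·V_3 - 0.3333·V_6 = 0
  0.08526·V_3 - 0.008333·V_2 = 0
  0.00006786·V_4 - 0.00005·V_5 = 0.0002143
  0.05042·V_5 - 0.03704·V_1 - 0.00005·V_4 - 0.01333·V_6 = 0
  0.377·V_6 - 0.3333·V_2 - 0.01333·V_5 = 0
Solving these 6 simultaneous equations (Gaussian elimination) gives:
  V_1 = 0.09726 V, V_2 = 0.08227 V, V_3 = 0.008042 V, V_4 = 3.228 V
  V_5 = 0.09477 V, V_6 = 0.0761 V
I_R8 = (V_1 - V_5)/R8 = (0.09726 - 0.09477)/27 = 0.00009223 A
|I_R8| = 0.00009223 A

Final answer: |I_R8| = 9.223e-05 A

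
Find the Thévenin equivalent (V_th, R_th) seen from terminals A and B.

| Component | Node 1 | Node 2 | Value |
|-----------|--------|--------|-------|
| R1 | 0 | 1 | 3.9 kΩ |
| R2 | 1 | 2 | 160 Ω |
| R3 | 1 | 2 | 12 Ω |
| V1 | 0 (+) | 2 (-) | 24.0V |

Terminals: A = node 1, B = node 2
Step 1 — V_th is the open-circuit voltage V_A - V_B (nothing connected across the terminals).
Nodal analysis, taking node 2 as the 0 V reference.
Source V1 fixes V_0 = 24 V.
KCL at each unknown node (sum of currents leaving = 0; resistances in Ω):
  Node 1: (V_1 - 24)/3900 + (V_1 - 0)/160 + (V_1 - 0)/12 = 0
Collecting terms: 0.08984 × V_1 = 0.006154  =>  V_1 = 0.0685 V
V_th = V_1 - V_2 = 0.0685 - 0 = 0.0685 V
Step 2 — R_th: zero the source — replace V1 by a short circuit (node 2 merges into node 0) — and find the resistance seen between A (node 1) and B (node 0).
Reduce the network between node 1 (A) and node 0 (B) by series/parallel combination:
  Rp1 = R1 ‖ R2 ‖ R3 (parallel, all between nodes 0 and 1) = 1/(1/3900 + 1/160 + 1/12) = 11.13 Ω
R_th = 11.13 Ω

Final answer: V_th = 0.0685 V, R_th = 11.13 Ω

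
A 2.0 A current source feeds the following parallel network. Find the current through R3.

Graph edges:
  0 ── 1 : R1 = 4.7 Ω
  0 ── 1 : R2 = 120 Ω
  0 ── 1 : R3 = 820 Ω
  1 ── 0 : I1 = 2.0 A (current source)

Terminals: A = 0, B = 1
All resistors sit directly between nodes 0 and 1, so they are in parallel and share one voltage V; the full source current 2 A splits among them.
1/R_par = 1/4.7 + 1/120 + 1/820 = 0.2223 S  =>  R_par = 4.498 Ω
V = I × R_par = 2 × 4.498 = 8.996 V
I_R3 = V/R3 = 8.996/820 = 0.01097 A

Final answer: 0.01097 A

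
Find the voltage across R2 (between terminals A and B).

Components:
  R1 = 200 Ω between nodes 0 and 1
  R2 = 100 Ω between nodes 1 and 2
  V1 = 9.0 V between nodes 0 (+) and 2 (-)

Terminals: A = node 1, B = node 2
R1 and R2 are in series across V1 (node 0 → node 1 → node 2), and the output A–B is taken across R2, so this is a voltage divider.
Series current: I = V1/(R1 + R2) = 9/(200 + 100) = 9/300 = 0.03 A
V_R2 = I × R2 = V1 × R2/(R1 + R2) = 9 × 100/300 = 3 V

Final answer: 3 V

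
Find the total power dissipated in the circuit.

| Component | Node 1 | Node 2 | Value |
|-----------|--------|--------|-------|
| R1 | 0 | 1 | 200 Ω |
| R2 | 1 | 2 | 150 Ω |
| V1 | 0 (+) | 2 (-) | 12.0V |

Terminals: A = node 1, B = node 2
Nodal analysis, taking node 2 as the 0 V reference.
Source V1 fixes V_0 = 12 V.
KCL at each unknown node (sum of currents leaving = 0; resistances in Ω):
  Node 1: (V_1 - 12)/200 + (V_1 - 0)/150 = 0
Collecting terms: 0.01167 × V_1 = 0.06  =>  V_1 = 5.143 V
Power in each resistor, P = (ΔV)²/R:
  P_R1 = (12 - 5.143)²/200 = 0.2351 W
  P_R2 = (5.143 - 0)²/150 = 0.1763 W
P_total = P_R1 + P_R2 = 0.4114 W

Final answer: 0.4114 W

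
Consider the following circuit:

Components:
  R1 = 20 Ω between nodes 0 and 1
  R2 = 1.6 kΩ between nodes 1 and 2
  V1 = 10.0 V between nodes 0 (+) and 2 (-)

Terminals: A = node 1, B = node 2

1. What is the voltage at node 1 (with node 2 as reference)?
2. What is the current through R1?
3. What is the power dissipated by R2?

Nodal analysis, taking node 2 as the 0 V reference.
Source V1 fixes V_0 = 10 V.
KCL at each unknown node (sum of currents leaving = 0; resistances in Ω):
  Node 1: (V_1 - 10)/20 + (V_1 - 0)/1600 = 0
Collecting terms: 0.05063 × V_1 = 0.5  =>  V_1 = 9.877 V
Part 1:
  Read off the nodal solution: V_1 = 9.877 V
Part 2:
  I_R1 = (V_0 - V_1)/R1 = (10 - 9.877)/20 = 0.006173 A
  Magnitude: I_R1 = 0.006173 A
Part 3:
  I_R2 = (V_1 - V_2)/R2 = (9.877 - 0)/1600 = 0.006173 A
  P_R2 = I_R2² × R2 = (0.006173)² × 1600 = 0.06097 W

Final answers:
1. V_1 = 9.877 V
2. I_R1 = 0.006173 A
3. P_R2 = 0.06097 W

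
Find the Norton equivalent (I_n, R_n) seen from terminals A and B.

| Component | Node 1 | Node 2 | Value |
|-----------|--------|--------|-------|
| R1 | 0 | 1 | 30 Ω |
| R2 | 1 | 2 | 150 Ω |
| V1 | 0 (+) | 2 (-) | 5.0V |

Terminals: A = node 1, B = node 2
Find the Thévenin equivalent first; then I_n = V_th/R_th and R_n = R_th.
Step 1 — V_th is the open-circuit voltage V_A - V_B (nothing connected across the terminals).
Nodal analysis, taking node 2 as the 0 V reference.
Source V1 fixes V_0 = 5 V.
KCL at each unknown node (sum of currents leaving = 0; resistances in Ω):
  Node 1: (V_1 - 5)/30 + (V_1 - 0)/150 = 0
Collecting terms: 0.04 × V_1 = 0.1667  =>  V_1 = 4.167 V
V_th = V_1 - V_2 = 4.167 - 0 = 4.167 V
Step 2 — R_th: zero the source — replace V1 by a short circuit (node 2 merges into node 0) — and find the resistance seen between A (node 1) and B (node 0).
Reduce the network between node 1 (A) and node 0 (B) by series/parallel combination:
  Rp1 = R1 ‖ R2 (parallel, both between nodes 0 and 1) = 1/(1/30 + 1/150) = 25 Ω
R_th = 25 Ω
I_n = V_th/R_th = 4.167/25 = 0.1667 A, and R_n = R_th = 25 Ω

Final answer: I_n = 0.1667 A, R_n = 25 Ω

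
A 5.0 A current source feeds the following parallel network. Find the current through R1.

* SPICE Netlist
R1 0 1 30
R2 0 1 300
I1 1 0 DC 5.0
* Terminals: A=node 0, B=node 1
All resistors sit directly between nodes 0 and 1, so they are in parallel and share one voltage V; the full source current 5 A splits among them.
1/R_par = 1/30 + 1/300 = 0.03667 S  =>  R_par = 27.27 Ω
V = I × R_par = 5 × 27.27 = 136.4 V
I_R1 = V/R1 = 136.4/30 = 4.545 A

Final answer: 4.545 A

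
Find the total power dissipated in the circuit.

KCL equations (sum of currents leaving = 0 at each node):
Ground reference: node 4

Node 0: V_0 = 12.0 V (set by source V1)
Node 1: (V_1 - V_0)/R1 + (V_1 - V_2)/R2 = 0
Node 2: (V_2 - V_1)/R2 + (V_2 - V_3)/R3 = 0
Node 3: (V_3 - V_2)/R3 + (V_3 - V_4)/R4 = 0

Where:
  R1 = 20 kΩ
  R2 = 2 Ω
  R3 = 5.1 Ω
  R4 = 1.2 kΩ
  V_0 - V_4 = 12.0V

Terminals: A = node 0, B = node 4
Nodal analysis, taking node 4 as the 0 V reference.
Source V1 fixes V_0 = 12 V.
KCL at each unknown node (sum of currents leaving = 0; resistances in Ω):
  Node 1: (V_1 - 12)/20000 + (V_1 - V_2)/2 = 0
  Node 2: (V_2 - V_1)/2 + (V_2 - V_3)/5.1 = 0
  Node 3: (V_3 - V_2)/5.1 + (V_3 - 0)/1200 = 0
Collecting terms (coefficients in siemens):
  0.5·V_1 - 0.5·V_2 = 0.0006
  0.6961·V_2 - 0.5·V_1 - 0.1961·V_3 = 0
  0.1969·V_3 - 0.1961·V_2 = 0
Solving these 3 simultaneous equations (Gaussian elimination) gives:
  V_1 = 0.683 V, V_2 = 0.6819 V, V_3 = 0.679 V
Power in each resistor, P = (ΔV)²/R:
  P_R1 = (12 - 0.683)²/20000 = 0.006404 W
  P_R2 = (0.683 - 0.6819)²/2 = 0.0000006404 W
  P_R3 = (0.6819 - 0.679)²/5.1 = 0.000001633 W
  P_R4 = (0.679 - 0)²/1200 = 0.0003842 W
P_total = P_R1 + P_R2 + P_R3 + P_R4 = 0.00679 W

Final answer: 0.00679 W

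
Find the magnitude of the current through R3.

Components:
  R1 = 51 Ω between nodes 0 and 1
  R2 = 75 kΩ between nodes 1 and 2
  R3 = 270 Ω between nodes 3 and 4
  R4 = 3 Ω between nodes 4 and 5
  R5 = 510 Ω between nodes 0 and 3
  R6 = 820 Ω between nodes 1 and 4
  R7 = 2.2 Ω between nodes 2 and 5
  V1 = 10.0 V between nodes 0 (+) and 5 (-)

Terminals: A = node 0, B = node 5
Nodal analysis, taking node 5 as the 0 V reference.
Source V1 fixes V_0 = 10 V.
KCL at each unknown node (sum of currents leaving = 0; resistances in Ω):
  Node 1: (V_1 - 10)/51 + (V_1 - V_2)/75000 + (V_1 - V_4)/820 = 0
  Node 2: (V_2 - V_1)/75000 + (V_2 - 0)/2.2 = 0
  Node 3: (V_3 - V_4)/270 + (V_3 - 10)/510 = 0
  Node 4: (V_4 - V_3)/270 + (V_4 - 0)/3 + (V_4 - V_1)/820 = 0
Collecting terms (coefficients in siemens):
  0.02084·V_1 - 0.00001333·V_2 - 0.00122·V_4 = 0.1961
  0.4546·V_2 - 0.00001333·V_1 = 0
  0.005664·V_3 - 0.003704·V_4 = 0.01961
  0.3383·V_4 - 0.00122·V_1 - 0.003704·V_3 = 0
Solving these 4 simultaneous equations (Gaussian elimination) gives:
  V_1 = 9.413 V, V_2 = 0.0002761 V, V_3 = 3.509 V, V_4 = 0.07236 V
I_R3 = (V_3 - V_4)/R3 = (3.509 - 0.07236)/270 = 0.01273 A
|I_R3| = 0.01273 A

Final answer: |I_R3| = 0.01273 A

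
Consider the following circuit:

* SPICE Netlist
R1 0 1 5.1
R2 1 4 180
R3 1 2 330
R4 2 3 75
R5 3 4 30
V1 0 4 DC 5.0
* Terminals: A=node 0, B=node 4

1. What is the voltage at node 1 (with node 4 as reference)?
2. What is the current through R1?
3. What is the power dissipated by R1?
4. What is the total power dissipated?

Nodal analysis, taking node 4 as the 0 V reference.
Source V1 fixes V_0 = 5 V.
KCL at each unknown node (sum of currents leaving = 0; resistances in Ω):
  Node 1: (V_1 - 5)/5.1 + (V_1 - 0)/180 + (V_1 - V_2)/330 = 0
  Node 2: (V_2 - V_1)/330 + (V_2 - V_3)/75 = 0
  Node 3: (V_3 - V_2)/75 + (V_3 - 0)/30 = 0
Collecting terms (coefficients in siemens):
  0.2047·V_1 - 0.00303·V_2 = 0.9804
  0.01636·V_2 - 0.00303·V_1 - 0.01333·V_3 = 0
  0.04667·V_3 - 0.01333·V_2 = 0
Solving these 3 simultaneous equations (Gaussian elimination) gives:
  V_1 = 4.807 V, V_2 = 1.16 V, V_3 = 0.3315 V
Part 1:
  Read off the nodal solution: V_1 = 4.807 V
Part 2:
  I_R1 = (V_0 - V_1)/R1 = (5 - 4.807)/5.1 = 0.03776 A
  Magnitude: I_R1 = 0.03776 A
Part 3:
  I_R1 = (V_0 - V_1)/R1 = (5 - 4.807)/5.1 = 0.03776 A
  P_R1 = I_R1² × R1 = (0.03776)² × 5.1 = 0.007271 W
Part 4:
  Power in each resistor, P = (ΔV)²/R:
    P_R1 = (5 - 4.807)²/5.1 = 0.007271 W
    P_R2 = (4.807 - 0)²/180 = 0.1284 W
    P_R3 = (4.807 - 1.16)²/330 = 0.04031 W
    P_R4 = (1.16 - 0.3315)²/75 = 0.00916 W
    P_R5 = (0.3315 - 0)²/30 = 0.003664 W
  P_total = P_R1 + P_R2 + P_R3 + P_R4 + P_R5 = 0.1888 W

Final answers:
1. V_1 = 4.807 V
2. I_R1 = 0.03776 A
3. P_R1 = 0.007271 W
4. P_total = 0.1888 W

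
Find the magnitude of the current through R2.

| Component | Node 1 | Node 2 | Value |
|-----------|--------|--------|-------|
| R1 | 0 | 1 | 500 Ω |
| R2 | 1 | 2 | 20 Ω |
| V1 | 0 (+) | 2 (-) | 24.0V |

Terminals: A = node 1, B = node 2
Nodal analysis, taking node 2 as the 0 V reference.
Source V1 fixes V_0 = 24 V.
KCL at each unknown node (sum of currents leaving = 0; resistances in Ω):
  Node 1: (V_1 - 24)/500 + (V_1 - 0)/20 = 0
Collecting terms: 0.052 × V_1 = 0.048  =>  V_1 = 0.9231 V
I_R2 = (V_1 - V_2)/R2 = (0.9231 - 0)/20 = 0.04615 A
|I_R2| = 0.04615 A

Final answer: |I_R2| = 0.04615 A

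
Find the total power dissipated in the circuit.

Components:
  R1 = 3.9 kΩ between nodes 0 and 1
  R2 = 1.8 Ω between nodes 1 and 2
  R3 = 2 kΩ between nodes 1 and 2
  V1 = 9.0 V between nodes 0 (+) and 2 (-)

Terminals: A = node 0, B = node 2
Nodal analysis, taking node 2 as the 0 V reference.
Source V1 fixes V_0 = 9 V.
KCL at each unknown node (sum of currents leaving = 0; resistances in Ω):
  Node 1: (V_1 - 9)/3900 + (V_1 - 0)/1.8 + (V_1 - 0)/2000 = 0
Collecting terms: 0.5563 × V_1 = 0.002308  =>  V_1 = 0.004148 V
Power in each resistor, P = (ΔV)²/R:
  P_R1 = (9 - 0.004148)²/3900 = 0.02075 W
  P_R2 = (0.004148 - 0)²/1.8 = 0.00000956 W
  P_R3 = (0.004148 - 0)²/2000 = 0.000000008604 W
P_total = P_R1 + P_R2 + P_R3 = 0.02076 W

Final answer: 0.02076 W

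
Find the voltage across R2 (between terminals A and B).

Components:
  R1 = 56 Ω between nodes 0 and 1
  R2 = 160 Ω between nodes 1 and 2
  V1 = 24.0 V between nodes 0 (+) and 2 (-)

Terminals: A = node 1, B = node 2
R1 and R2 are in series across V1 (node 0 → node 1 → node 2), and the output A–B is taken across R2, so this is a voltage divider.
Series current: I = V1/(R1 + R2) = 24/(56 + 160) = 24/216 = 0.1111 A
V_R2 = I × R2 = V1 × R2/(R1 + R2) = 24 × 160/216 = 17.78 V

Final answer: 17.78 V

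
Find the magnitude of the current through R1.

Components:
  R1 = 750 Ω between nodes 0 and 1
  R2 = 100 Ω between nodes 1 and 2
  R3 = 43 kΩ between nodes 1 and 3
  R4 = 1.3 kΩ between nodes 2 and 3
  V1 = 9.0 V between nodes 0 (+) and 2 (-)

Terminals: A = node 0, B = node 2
Nodal analysis, taking node 2 as the 0 V reference.
Source V1 fixes V_0 = 9 V.
KCL at each unknown node (sum of currents leaving = 0; resistances in Ω):
  Node 1: (V_1 - 9)/750 + (V_1 - 0)/100 + (V_1 - V_3)/43000 = 0
  Node 3: (V_3 - V_1)/43000 + (V_3 - 0)/1300 = 0
Collecting terms (coefficients in siemens):
  0.01136·V_1 - 0.00002326·V_3 = 0.012
  0.0007925·V_3 - 0.00002326·V_1 = 0
Determinant D = (0.01136)(0.0007925) - (-0.00002326)(-0.00002326) = 0.000008999
V_1 = [(0.012)(0.0007925) - (-0.00002326)(0)]/D = 1.057 V
V_3 = [(0.01136)(0) - (0.012)(-0.00002326)]/D = 0.03101 V
I_R1 = (V_0 - V_1)/R1 = (9 - 1.057)/750 = 0.01059 A
|I_R1| = 0.01059 A

Final answer: |I_R1| = 0.01059 A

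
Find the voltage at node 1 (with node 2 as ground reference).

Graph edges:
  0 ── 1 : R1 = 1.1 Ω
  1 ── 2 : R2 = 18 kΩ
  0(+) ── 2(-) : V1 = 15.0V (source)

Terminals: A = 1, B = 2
Nodal analysis, taking node 2 as the 0 V reference.
Source V1 fixes V_0 = 15 V.
KCL at each unknown node (sum of currents leaving = 0; resistances in Ω):
  Node 1: (V_1 - 15)/1.1 + (V_1 - 0)/18000 = 0
Collecting terms: 0.9091 × V_1 = 13.64  =>  V_1 = 15 V
The requested potential is V_1 = 15 V.

Final answer: V_1 = 15 V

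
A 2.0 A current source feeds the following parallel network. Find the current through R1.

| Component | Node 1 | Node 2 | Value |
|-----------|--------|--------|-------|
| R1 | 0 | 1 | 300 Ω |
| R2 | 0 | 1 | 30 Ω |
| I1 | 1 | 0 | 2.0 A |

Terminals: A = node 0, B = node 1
All resistors sit directly between nodes 0 and 1, so they are in parallel and share one voltage V; the full source current 2 A splits among them.
1/R_par = 1/300 + 1/30 = 0.03667 S  =>  R_par = 27.27 Ω
V = I × R_par = 2 × 27.27 = 54.55 V
I_R1 = V/R1 = 54.55/300 = 0.1818 A

Final answer: 0.1818 A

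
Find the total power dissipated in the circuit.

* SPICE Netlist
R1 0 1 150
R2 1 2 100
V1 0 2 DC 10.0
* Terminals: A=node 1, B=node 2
Nodal analysis, taking node 2 as the 0 V reference.
Source V1 fixes V_0 = 10 V.
KCL at each unknown node (sum of currents leaving = 0; resistances in Ω):
  Node 1: (V_1 - 10)/150 + (V_1 - 0)/100 = 0
Collecting terms: 0.01667 × V_1 = 0.06667  =>  V_1 = 4 V
Power in each resistor, P = (ΔV)²/R:
  P_R1 = (10 - 4)²/150 = 0.24 W
  P_R2 = (4 - 0)²/100 = 0.16 W
P_total = P_R1 + P_R2 = 0.4 W

Final answer: 0.4 W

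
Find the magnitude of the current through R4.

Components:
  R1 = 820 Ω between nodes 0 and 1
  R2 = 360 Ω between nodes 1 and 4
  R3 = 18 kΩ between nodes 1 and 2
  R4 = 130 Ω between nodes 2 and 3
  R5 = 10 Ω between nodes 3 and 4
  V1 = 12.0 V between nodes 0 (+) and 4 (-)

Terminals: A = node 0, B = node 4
Nodal analysis, taking node 4 as the 0 V reference.
Source V1 fixes V_0 = 12 V.
KCL at each unknown node (sum of currents leaving = 0; resistances in Ω):
  Node 1: (V_1 - 12)/820 + (V_1 - 0)/360 + (V_1 - V_2)/18000 = 0
  Node 2: (V_2 - V_1)/18000 + (V_2 - V_3)/130 = 0
  Node 3: (V_3 - V_2)/130 + (V_3 - 0)/10 = 0
Collecting terms (coefficients in siemens):
  0.004053·V_1 - 0.00005556·V_2 = 0.01463
  0.007748·V_2 - 0.00005556·V_1 - 0.007692·V_3 = 0
  0.1077·V_3 - 0.007692·V_2 = 0
Solving these 3 simultaneous equations (Gaussian elimination) gives:
  V_1 = 3.611 V, V_2 = 0.02787 V, V_3 = 0.001991 V
I_R4 = (V_2 - V_3)/R4 = (0.02787 - 0.001991)/130 = 0.0001991 A
|I_R4| = 0.0001991 A

Final answer: |I_R4| = 0.0001991 A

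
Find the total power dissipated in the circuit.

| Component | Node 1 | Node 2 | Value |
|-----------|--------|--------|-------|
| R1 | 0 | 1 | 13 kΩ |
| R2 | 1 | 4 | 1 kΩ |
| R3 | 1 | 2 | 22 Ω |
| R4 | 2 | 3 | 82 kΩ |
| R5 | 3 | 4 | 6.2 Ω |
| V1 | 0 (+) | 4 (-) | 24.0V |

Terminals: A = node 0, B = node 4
Nodal analysis, taking node 4 as the 0 V reference.
Source V1 fixes V_0 = 24 V.
KCL at each unknown node (sum of currents leaving = 0; resistances in Ω):
  Node 1: (V_1 - 24)/13000 + (V_1 - 0)/1000 + (V_1 - V_2)/22 = 0
  Node 2: (V_2 - V_1)/22 + (V_2 - V_3)/82000 = 0
  Node 3: (V_3 - V_2)/82000 + (V_3 - 0)/6.2 = 0
Collecting terms (coefficients in siemens):
  0.04653·V_1 - 0.04545·V_2 = 0.001846
  0.04547·V_2 - 0.04545·V_1 - 0.0000122·V_3 = 0
  0.1613·V_3 - 0.0000122·V_2 = 0
Solving these 3 simultaneous equations (Gaussian elimination) gives:
  V_1 = 1.695 V, V_2 = 1.695 V, V_3 = 0.0001281 V
Power in each resistor, P = (ΔV)²/R:
  P_R1 = (24 - 1.695)²/13000 = 0.03827 W
  P_R2 = (1.695 - 0)²/1000 = 0.002873 W
  P_R3 = (1.695 - 1.695)²/22 = 0.000000009395 W
  P_R4 = (1.695 - 0.0001281)²/82000 = 0.00003502 W
  P_R5 = (0.0001281 - 0)²/6.2 = 0.000000002648 W
P_total = P_R1 + P_R2 + P_R3 + P_R4 + P_R5 = 0.04118 W

Final answer: 0.04118 W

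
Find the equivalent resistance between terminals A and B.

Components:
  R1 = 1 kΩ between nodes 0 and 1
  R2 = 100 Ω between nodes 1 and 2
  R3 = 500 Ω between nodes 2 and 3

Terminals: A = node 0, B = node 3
Reduce the network between node 0 (A) and node 3 (B) by series/parallel combination:
  Rs1 = R1 + R2 (series, joined only at node 1) = 1000 + 100 = 1100 Ω
  Rs2 = R3 + Rs1 (series, joined only at node 2) = 500 + 1100 = 1600 Ω
R_eq = 1.6 kΩ

Final answer: 1.6 kΩ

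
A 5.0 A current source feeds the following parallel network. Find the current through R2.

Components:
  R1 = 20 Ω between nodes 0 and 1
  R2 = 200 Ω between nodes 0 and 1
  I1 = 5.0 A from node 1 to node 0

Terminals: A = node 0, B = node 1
All resistors sit directly between nodes 0 and 1, so they are in parallel and share one voltage V; the full source current 5 A splits among them.
1/R_par = 1/20 + 1/200 = 0.055 S  =>  R_par = 18.18 Ω
V = I × R_par = 5 × 18.18 = 90.91 V
I_R2 = V/R2 = 90.91/200 = 0.4545 A

Final answer: 0.4545 A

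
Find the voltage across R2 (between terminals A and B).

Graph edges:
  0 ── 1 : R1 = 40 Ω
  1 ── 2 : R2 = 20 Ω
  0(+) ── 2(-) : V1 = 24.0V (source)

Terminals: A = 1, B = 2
R1 and R2 are in series across V1 (node 0 → node 1 → node 2), and the output A–B is taken across R2, so this is a voltage divider.
Series current: I = V1/(R1 + R2) = 24/(40 + 20) = 24/60 = 0.4 A
V_R2 = I × R2 = V1 × R2/(R1 + R2) = 24 × 20/60 = 8 V

Final answer: 8 V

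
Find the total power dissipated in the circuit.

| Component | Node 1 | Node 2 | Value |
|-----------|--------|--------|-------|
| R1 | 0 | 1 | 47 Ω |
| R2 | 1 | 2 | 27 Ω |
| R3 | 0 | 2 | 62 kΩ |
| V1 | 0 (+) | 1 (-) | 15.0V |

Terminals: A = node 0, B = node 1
Nodal analysis, taking node 1 as the 0 V reference.
Source V1 fixes V_0 = 15 V.
KCL at each unknown node (sum of currents leaving = 0; resistances in Ω):
  Node 2: (V_2 - 0)/27 + (V_2 - 15)/62000 = 0
Collecting terms: 0.03705 × V_2 = 0.0002419  =>  V_2 = 0.006529 V
Power in each resistor, P = (ΔV)²/R:
  P_R1 = (15 - 0)²/47 = 4.787 W
  P_R2 = (0 - 0.006529)²/27 = 0.000001579 W
  P_R3 = (15 - 0.006529)²/62000 = 0.003626 W
P_total = P_R1 + P_R2 + P_R3 = 4.791 W

Final answer: 4.791 W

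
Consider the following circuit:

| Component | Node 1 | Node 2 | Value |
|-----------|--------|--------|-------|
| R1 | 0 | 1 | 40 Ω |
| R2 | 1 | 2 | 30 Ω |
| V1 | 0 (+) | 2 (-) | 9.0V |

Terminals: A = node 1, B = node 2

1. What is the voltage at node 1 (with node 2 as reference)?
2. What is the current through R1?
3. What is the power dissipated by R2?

Nodal analysis, taking node 2 as the 0 V reference.
Source V1 fixes V_0 = 9 V.
KCL at each unknown node (sum of currents leaving = 0; resistances in Ω):
  Node 1: (V_1 - 9)/40 + (V_1 - 0)/30 = 0
Collecting terms: 0.05833 × V_1 = 0.225  =>  V_1 = 3.857 V
Part 1:
  Read off the nodal solution: V_1 = 3.857 V
Part 2:
  I_R1 = (V_0 - V_1)/R1 = (9 - 3.857)/40 = 0.1286 A
  Magnitude: I_R1 = 0.1286 A
Part 3:
  I_R2 = (V_1 - V_2)/R2 = (3.857 - 0)/30 = 0.1286 A
  P_R2 = I_R2² × R2 = (0.1286)² × 30 = 0.4959 W

Final answers:
1. V_1 = 3.857 V
2. I_R1 = 0.1286 A
3. P_R2 = 0.4959 W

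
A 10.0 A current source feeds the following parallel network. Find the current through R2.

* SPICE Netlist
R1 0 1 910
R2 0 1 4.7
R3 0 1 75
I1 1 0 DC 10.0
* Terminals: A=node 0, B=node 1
All resistors sit directly between nodes 0 and 1, so they are in parallel and share one voltage V; the full source current 10 A splits among them.
1/R_par = 1/910 + 1/4.7 + 1/75 = 0.2272 S  =>  R_par = 4.401 Ω
V = I × R_par = 10 × 4.401 = 44.01 V
I_R2 = V/R2 = 44.01/4.7 = 9.365 A

Final answer: 9.365 A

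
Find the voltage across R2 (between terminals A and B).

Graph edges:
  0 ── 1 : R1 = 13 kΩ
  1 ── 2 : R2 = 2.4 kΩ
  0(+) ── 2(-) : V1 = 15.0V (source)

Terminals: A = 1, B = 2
R1 and R2 are in series across V1 (node 0 → node 1 → node 2), and the output A–B is taken across R2, so this is a voltage divider.
Series current: I = V1/(R1 + R2) = 15/(13000 + 2400) = 15/15400 = 0.000974 A
V_R2 = I × R2 = V1 × R2/(R1 + R2) = 15 × 2400/15400 = 2.338 V

Final answer: 2.338 V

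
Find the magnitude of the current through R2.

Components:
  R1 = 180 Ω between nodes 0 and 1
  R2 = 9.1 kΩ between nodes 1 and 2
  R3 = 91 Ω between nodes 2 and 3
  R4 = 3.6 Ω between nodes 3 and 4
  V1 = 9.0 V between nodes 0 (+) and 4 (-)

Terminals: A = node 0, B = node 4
Nodal analysis, taking node 4 as the 0 V reference.
Source V1 fixes V_0 = 9 V.
KCL at each unknown node (sum of currents leaving = 0; resistances in Ω):
  Node 1: (V_1 - 9)/180 + (V_1 - V_2)/9100 = 0
  Node 2: (V_2 - V_1)/9100 + (V_2 - V_3)/91 = 0
  Node 3: (V_3 - V_2)/91 + (V_3 - 0)/3.6 = 0
Collecting terms (coefficients in siemens):
  0.005665·V_1 - 0.0001099·V_2 = 0.05
  0.0111·V_2 - 0.0001099·V_1 - 0.01099·V_3 = 0
  0.2888·V_3 - 0.01099·V_2 = 0
Solving these 3 simultaneous equations (Gaussian elimination) gives:
  V_1 = 8.827 V, V_2 = 0.09082 V, V_3 = 0.003456 V
I_R2 = (V_1 - V_2)/R2 = (8.827 - 0.09082)/9100 = 0.00096 A
|I_R2| = 0.00096 A

Final answer: |I_R2| = 0.00096 A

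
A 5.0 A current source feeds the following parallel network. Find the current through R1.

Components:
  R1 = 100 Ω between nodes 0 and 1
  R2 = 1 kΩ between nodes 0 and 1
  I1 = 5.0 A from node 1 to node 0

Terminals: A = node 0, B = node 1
All resistors sit directly between nodes 0 and 1, so they are in parallel and share one voltage V; the full source current 5 A splits among them.
1/R_par = 1/100 + 1/1000 = 0.011 S  =>  R_par = 90.91 Ω
V = I × R_par = 5 × 90.91 = 454.5 V
I_R1 = V/R1 = 454.5/100 = 4.545 A

Final answer: 4.545 A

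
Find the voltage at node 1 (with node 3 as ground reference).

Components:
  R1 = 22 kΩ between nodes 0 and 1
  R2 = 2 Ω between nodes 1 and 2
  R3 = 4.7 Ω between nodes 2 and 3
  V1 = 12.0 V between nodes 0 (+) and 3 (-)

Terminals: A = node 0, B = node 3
Nodal analysis, taking node 3 as the 0 V reference.
Source V1 fixes V_0 = 12 V.
KCL at each unknown node (sum of currents leaving = 0; resistances in Ω):
  Node 1: (V_1 - 12)/22000 + (V_1 - V_2)/2 = 0
  Node 2: (V_2 - V_1)/2 + (V_2 - 0)/4.7 = 0
Collecting terms (coefficients in siemens):
  0.5·V_1 - 0.5·V_2 = 0.0005455
  0.7128·V_2 - 0.5·V_1 = 0
Determinant D = (0.5)(0.7128) - (-0.5)(-0.5) = 0.1064
V_1 = [(0.0005455)(0.7128) - (-0.5)(0)]/D = 0.003653 V
V_2 = [(0.5)(0) - (0.0005455)(-0.5)]/D = 0.002563 V
The requested potential is V_1 = 0.003653 V.

Final answer: V_1 = 0.003653 V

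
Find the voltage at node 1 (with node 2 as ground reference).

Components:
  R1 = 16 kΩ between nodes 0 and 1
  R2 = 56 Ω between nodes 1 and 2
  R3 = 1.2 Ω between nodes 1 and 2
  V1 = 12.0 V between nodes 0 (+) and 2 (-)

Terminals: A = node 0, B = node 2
Nodal analysis, taking node 2 as the 0 V reference.
Source V1 fixes V_0 = 12 V.
KCL at each unknown node (sum of currents leaving = 0; resistances in Ω):
  Node 1: (V_1 - 12)/16000 + (V_1 - 0)/56 + (V_1 - 0)/1.2 = 0
Collecting terms: 0.8513 × V_1 = 0.00075  =>  V_1 = 0.0008811 V
The requested potential is V_1 = 0.0008811 V.

Final answer: V_1 = 0.0008811 V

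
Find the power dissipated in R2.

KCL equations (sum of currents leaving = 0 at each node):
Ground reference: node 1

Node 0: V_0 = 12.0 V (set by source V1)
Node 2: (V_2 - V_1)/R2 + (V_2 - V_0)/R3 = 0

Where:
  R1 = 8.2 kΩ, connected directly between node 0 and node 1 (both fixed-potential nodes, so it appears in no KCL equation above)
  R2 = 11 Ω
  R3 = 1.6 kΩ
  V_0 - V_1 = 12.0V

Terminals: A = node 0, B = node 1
Nodal analysis, taking node 1 as the 0 V reference.
Source V1 fixes V_0 = 12 V.
KCL at each unknown node (sum of currents leaving = 0; resistances in Ω):
  Node 2: (V_2 - 0)/11 + (V_2 - 12)/1600 = 0
Collecting terms: 0.09153 × V_2 = 0.0075  =>  V_2 = 0.08194 V
I_R2 = (V_1 - V_2)/R2 = (0 - 0.08194)/11 = -0.007449 A
P_R2 = I_R2² × R2 = (-0.007449)² × 11 = 0.0006103 W

Final answer: 0.0006103 W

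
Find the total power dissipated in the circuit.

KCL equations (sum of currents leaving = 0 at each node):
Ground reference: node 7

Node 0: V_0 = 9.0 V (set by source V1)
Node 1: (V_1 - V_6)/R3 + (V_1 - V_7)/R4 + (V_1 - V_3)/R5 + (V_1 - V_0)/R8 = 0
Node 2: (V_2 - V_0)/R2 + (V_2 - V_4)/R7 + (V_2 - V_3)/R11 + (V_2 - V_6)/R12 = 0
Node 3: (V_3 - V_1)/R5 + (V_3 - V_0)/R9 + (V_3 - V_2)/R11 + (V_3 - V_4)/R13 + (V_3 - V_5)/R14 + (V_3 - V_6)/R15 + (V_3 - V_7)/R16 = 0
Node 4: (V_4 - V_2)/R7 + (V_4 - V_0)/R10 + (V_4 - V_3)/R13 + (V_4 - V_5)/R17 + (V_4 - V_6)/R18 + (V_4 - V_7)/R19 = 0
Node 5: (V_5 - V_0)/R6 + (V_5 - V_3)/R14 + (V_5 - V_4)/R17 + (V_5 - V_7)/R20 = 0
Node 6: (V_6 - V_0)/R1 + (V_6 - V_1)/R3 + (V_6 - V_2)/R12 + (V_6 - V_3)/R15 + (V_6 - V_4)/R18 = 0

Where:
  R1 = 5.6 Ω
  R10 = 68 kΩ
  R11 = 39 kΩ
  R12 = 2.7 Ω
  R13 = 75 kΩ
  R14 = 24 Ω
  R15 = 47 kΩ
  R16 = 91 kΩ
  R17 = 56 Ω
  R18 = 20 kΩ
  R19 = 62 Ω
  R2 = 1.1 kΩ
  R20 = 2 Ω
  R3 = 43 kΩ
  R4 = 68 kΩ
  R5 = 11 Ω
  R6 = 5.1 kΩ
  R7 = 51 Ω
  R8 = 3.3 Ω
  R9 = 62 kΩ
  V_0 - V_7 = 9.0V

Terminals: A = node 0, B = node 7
Nodal analysis, taking node 7 as the 0 V reference.
Source V1 fixes V_0 = 9 V.
KCL at each unknown node (sum of currents leaving = 0; resistances in Ω):
  Node 1: (V_1 - V_6)/43000 + (V_1 - 0)/68000 + (V_1 - V_3)/11 + (V_1 - 9)/3.3 = 0
  Node 2: (V_2 - 9)/1100 + (V_2 - V_4)/51 + (V_2 - V_3)/39000 + (V_2 - V_6)/2.7 = 0
  Node 3: (V_3 - V_1)/11 + (V_3 - 9)/62000 + (V_3 - V_2)/39000 + (V_3 - V_4)/75000 + (V_3 - V_5)/24 + (V_3 - V_6)/47000 + (V_3 - 0)/91000 = 0
  Node 4: (V_4 - V_2)/51 + (V_4 - 9)/68000 + (V_4 - V_3)/75000 + (V_4 - V_5)/56 + (V_4 - V_6)/20000 + (V_4 - 0)/62 = 0
  Node 5: (V_5 - 9)/5100 + (V_5 - V_3)/24 + (V_5 - V_4)/56 + (V_5 - 0)/2 = 0
  Node 6: (V_6 - 9)/5.6 + (V_6 - V_1)/43000 + (V_6 - V_2)/2.7 + (V_6 - V_3)/47000 + (V_6 - V_4)/20000 = 0
Collecting terms (coefficients in siemens):
  0.394·V_1 - 0.09091·V_3 - 0.00002326·V_6 = 2.727
  0.3909·V_2 - 0.00002564·V_3 - 0.01961·V_4 - 0.3704·V_6 = 0.008182
  0.1327·V_3 - 0.09091·V_1 - 0.00002564·V_2 - 0.00001333·V_4 - 0.04167·V_5 - 0.00002128·V_6 = 0.0001452
  0.05367·V_4 - 0.01961·V_2 - 0.00001333·V_3 - 0.01786·V_5 - 0.00005·V_6 = 0.0001324
  0.5597·V_5 - 0.04167·V_3 - 0.01786·V_4 = 0.001765
  0.549·V_6 - 0.00002326·V_1 - 0.3704·V_2 - 0.00002128·V_3 - 0.00005·V_4 = 1.607
Solving these 6 simultaneous equations (Gaussian elimination) gives:
  V_1 = 8.271 V, V_2 = 8.189 V, V_3 = 5.841 V, V_4 = 3.183 V
  V_5 = 0.5396 V, V_6 = 8.452 V
Power in each resistor, P = (ΔV)²/R:
  P_R1 = (9 - 8.452)²/5.6 = 0.05357 W
  P_R2 = (9 - 8.189)²/1100 = 0.0005978 W
  P_R3 = (8.271 - 8.452)²/43000 = 0.0000007659 W
  P_R4 = (8.271 - 0)²/68000 = 0.001006 W
  P_R5 = (8.271 - 5.841)²/11 = 0.5365 W
  P_R6 = (9 - 0.5396)²/5100 = 0.01404 W
  P_R7 = (8.189 - 3.183)²/51 = 0.4914 W
  P_R8 = (9 - 8.271)²/3.3 = 0.1611 W
  P_R9 = (9 - 5.841)²/62000 = 0.0001609 W
  P_R10 = (9 - 3.183)²/68000 = 0.0004976 W
  P_R11 = (8.189 - 5.841)²/39000 = 0.0001413 W
  P_R12 = (8.189 - 8.452)²/2.7 = 0.02566 W
  P_R13 = (5.841 - 3.183)²/75000 = 0.00009423 W
  P_R14 = (5.841 - 0.5396)²/24 = 1.171 W
  P_R15 = (5.841 - 8.452)²/47000 = 0.000145 W
  P_R16 = (5.841 - 0)²/91000 = 0.000375 W
  P_R17 = (3.183 - 0.5396)²/56 = 0.1248 W
  P_R18 = (3.183 - 8.452)²/20000 = 0.001388 W
  P_R19 = (3.183 - 0)²/62 = 0.1634 W
  P_R20 = (0.5396 - 0)²/2 = 0.1456 W
P_total = P_R1 + P_R2 + P_R3 + P_R4 + P_R5 + P_R6 + P_R7 + P_R8 + P_R9 + P_R10 + P_R11 + P_R12 + P_R13 + P_R14 + P_R15 + P_R16 + P_R17 + P_R18 + P_R19 + P_R20 = 2.892 W

Final answer: 2.892 W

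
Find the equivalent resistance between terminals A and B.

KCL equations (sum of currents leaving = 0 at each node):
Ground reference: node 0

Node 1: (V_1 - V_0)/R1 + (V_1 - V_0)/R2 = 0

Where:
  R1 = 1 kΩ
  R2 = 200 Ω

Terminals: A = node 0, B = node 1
Reduce the network between node 0 (A) and node 1 (B) by series/parallel combination:
  Rp1 = R1 ‖ R2 (parallel, both between nodes 0 and 1) = 1/(1/1000 + 1/200) = 166.7 Ω
R_eq = 166.7 Ω

Final answer: 166.7 Ω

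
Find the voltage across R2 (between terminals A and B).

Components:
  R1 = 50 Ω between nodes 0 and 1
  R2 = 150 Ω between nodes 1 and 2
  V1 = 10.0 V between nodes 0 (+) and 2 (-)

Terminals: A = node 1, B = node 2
R1 and R2 are in series across V1 (node 0 → node 1 → node 2), and the output A–B is taken across R2, so this is a voltage divider.
Series current: I = V1/(R1 + R2) = 10/(50 + 150) = 10/200 = 0.05 A
V_R2 = I × R2 = V1 × R2/(R1 + R2) = 10 × 150/200 = 7.5 V

Final answer: 7.5 V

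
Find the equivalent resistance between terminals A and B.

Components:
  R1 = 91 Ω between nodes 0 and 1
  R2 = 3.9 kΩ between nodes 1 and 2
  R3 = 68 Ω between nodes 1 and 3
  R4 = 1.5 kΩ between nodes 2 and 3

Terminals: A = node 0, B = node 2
Reduce the network between node 0 (A) and node 2 (B) by series/parallel combination:
  Rs1 = R3 + R4 (series, joined only at node 3) = 68 + 1500 = 1568 Ω
  Rp1 = R2 ‖ Rs1 (parallel, both between nodes 1 and 2) = 1/(1/3900 + 1/1568) = 1118 Ω
  Rs2 = R1 + Rp1 (series, joined only at node 1) = 91 + 1118 = 1209 Ω
R_eq = 1.209 kΩ

Final answer: 1.209 kΩ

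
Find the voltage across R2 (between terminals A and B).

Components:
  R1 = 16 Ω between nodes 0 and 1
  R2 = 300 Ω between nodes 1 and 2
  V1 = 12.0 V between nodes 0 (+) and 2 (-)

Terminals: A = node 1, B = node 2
R1 and R2 are in series across V1 (node 0 → node 1 → node 2), and the output A–B is taken across R2, so this is a voltage divider.
Series current: I = V1/(R1 + R2) = 12/(16 + 300) = 12/316 = 0.03797 A
V_R2 = I × R2 = V1 × R2/(R1 + R2) = 12 × 300/316 = 11.39 V

Final answer: 11.39 V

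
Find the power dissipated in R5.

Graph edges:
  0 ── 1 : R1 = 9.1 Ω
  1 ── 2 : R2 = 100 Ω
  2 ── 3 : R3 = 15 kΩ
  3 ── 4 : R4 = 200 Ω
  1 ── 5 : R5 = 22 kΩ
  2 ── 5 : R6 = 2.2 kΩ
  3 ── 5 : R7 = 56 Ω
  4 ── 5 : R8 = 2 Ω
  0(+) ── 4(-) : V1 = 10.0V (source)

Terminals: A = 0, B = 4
Nodal analysis, taking node 4 as the 0 V reference.
Source V1 fixes V_0 = 10 V.
KCL at each unknown node (sum of currents leaving = 0; resistances in Ω):
  Node 1: (V_1 - 10)/9.1 + (V_1 - V_2)/100 + (V_1 - V_5)/22000 = 0
  Node 2: (V_2 - V_1)/100 + (V_2 - V_3)/15000 + (V_2 - V_5)/2200 = 0
  Node 3: (V_3 - V_2)/15000 + (V_3 - 0)/200 + (V_3 - V_5)/56 = 0
  Node 5: (V_5 - V_1)/22000 + (V_5 - V_2)/2200 + (V_5 - V_3)/56 + (V_5 - 0)/2 = 0
Collecting terms (coefficients in siemens):
  0.1199·V_1 - 0.01·V_2 - 0.00004545·V_5 = 1.099
  0.01052·V_2 - 0.01·V_1 - 0.00006667·V_3 - 0.0004545·V_5 = 0
  0.02292·V_3 - 0.00006667·V_2 - 0.01786·V_5 = 0
  0.5184·V_5 - 0.00004545·V_1 - 0.0004545·V_2 - 0.01786·V_3 = 0
Solving these 4 simultaneous equations (Gaussian elimination) gives:
  V_1 = 9.951 V, V_2 = 9.459 V, V_3 = 0.0356 V, V_5 = 0.01039 V
I_R5 = (V_1 - V_5)/R5 = (9.951 - 0.01039)/22000 = 0.0004518 A
P_R5 = I_R5² × R5 = (0.0004518)² × 22000 = 0.004492 W

Final answer: 0.004492 W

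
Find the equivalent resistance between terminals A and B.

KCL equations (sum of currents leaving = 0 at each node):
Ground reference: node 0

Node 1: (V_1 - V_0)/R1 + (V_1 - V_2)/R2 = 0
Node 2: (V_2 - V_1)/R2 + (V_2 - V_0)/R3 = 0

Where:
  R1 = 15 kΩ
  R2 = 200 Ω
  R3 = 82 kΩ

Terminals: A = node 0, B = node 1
Reduce the network between node 0 (A) and node 1 (B) by series/parallel combination:
  Rs1 = R3 + R2 (series, joined only at node 2) = 82000 + 200 = 82200 Ω
  Rp1 = R1 ‖ Rs1 (parallel, both between nodes 0 and 1) = 1/(1/15000 + 1/82200) = 12690 Ω
R_eq = 12.69 kΩ

Final answer: 12.69 kΩ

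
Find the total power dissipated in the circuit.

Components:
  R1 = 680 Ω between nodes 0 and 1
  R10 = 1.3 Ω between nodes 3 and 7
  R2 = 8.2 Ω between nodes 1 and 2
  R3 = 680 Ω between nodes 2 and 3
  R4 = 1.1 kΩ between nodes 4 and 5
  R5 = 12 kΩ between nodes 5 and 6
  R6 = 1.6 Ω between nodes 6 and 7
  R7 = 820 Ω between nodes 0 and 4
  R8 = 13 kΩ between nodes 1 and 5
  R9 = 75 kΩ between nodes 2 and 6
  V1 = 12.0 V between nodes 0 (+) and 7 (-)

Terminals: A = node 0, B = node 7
Nodal analysis, taking node 7 as the 0 V reference.
Source V1 fixes V_0 = 12 V.
KCL at each unknown node (sum of currents leaving = 0; resistances in Ω):
  Node 1: (V_1 - 12)/680 + (V_1 - V_2)/8.2 + (V_1 - V_5)/13000 = 0
  Node 2: (V_2 - V_1)/8.2 + (V_2 - V_3)/680 + (V_2 - V_6)/75000 = 0
  Node 3: (V_3 - V_2)/680 + (V_3 - 0)/1.3 = 0
  Node 4: (V_4 - V_5)/1100 + (V_4 - 12)/820 = 0
  Node 5: (V_5 - V_4)/1100 + (V_5 - V_6)/12000 + (V_5 - V_1)/13000 = 0
  Node 6: (V_6 - V_5)/12000 + (V_6 - 0)/1.6 + (V_6 - V_2)/75000 = 0
Collecting terms (coefficients in siemens):
  0.1235·V_1 - 0.122·V_2 - 0.00007692·V_5 = 0.01765
  0.1234·V_2 - 0.122·V_1 - 0.001471·V_3 - 0.00001333·V_6 = 0
  0.7707·V_3 - 0.001471·V_2 = 0
  0.002129·V_4 - 0.0009091·V_5 = 0.01463
  0.001069·V_5 - 0.00007692·V_1 - 0.0009091·V_4 - 0.00008333·V_6 = 0
  0.6251·V_6 - 0.00001333·V_2 - 0.00008333·V_5 = 0
Solving these 6 simultaneous equations (Gaussian elimination) gives:
  V_1 = 6.113 V, V_2 = 6.04 V, V_3 = 0.01152 V, V_4 = 11.09 V
  V_5 = 9.867 V, V_6 = 0.001444 V
Power in each resistor, P = (ΔV)²/R:
  P_R1 = (12 - 6.113)²/680 = 0.05096 W
  P_R2 = (6.113 - 6.04)²/8.2 = 0.0006562 W
  P_R3 = (6.04 - 0.01152)²/680 = 0.05344 W
  P_R4 = (11.09 - 9.867)²/1100 = 0.001357 W
  P_R5 = (9.867 - 0.001444)²/12000 = 0.008111 W
  P_R6 = (0.001444 - 0)²/1.6 = 0.000001304 W
  P_R7 = (12 - 11.09)²/820 = 0.001012 W
  P_R8 = (6.113 - 9.867)²/13000 = 0.001084 W
  P_R9 = (6.04 - 0.001444)²/75000 = 0.0004862 W
  P_R10 = (0.01152 - 0)²/1.3 = 0.0001022 W
P_total = P_R1 + P_R2 + P_R3 + P_R4 + P_R5 + P_R6 + P_R7 + P_R8 + P_R9 + P_R10 = 0.1172 W

Final answer: 0.1172 W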